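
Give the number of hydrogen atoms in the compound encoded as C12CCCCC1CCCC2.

Hydrogens are implicit in SMILES; fill each atom to its normal valence:
  8 × C: 2 H each → 16
  2 × C: 1 H each → 2
  Total hydrogens = 18.

18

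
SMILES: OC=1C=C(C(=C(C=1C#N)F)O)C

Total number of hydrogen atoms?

6

Hydrogens are implicit in SMILES; fill each atom to its normal valence:
  5 × C (aromatic): no H
  2 × O: 1 H each → 2
  1 × C: 3 H
  1 × C (aromatic): 1 H
  1 × C: no H
  1 × F: no H
  1 × N: no H
  Total hydrogens = 6.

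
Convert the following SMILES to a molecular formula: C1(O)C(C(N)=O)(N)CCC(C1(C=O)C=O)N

Heavy atoms from the SMILES: 9 C, 3 N, 4 O.
Implicit hydrogens by atom environment:
  4 × C: 1 H each → 4
  3 × C: no H
  3 × N: 2 H each → 6
  3 × O: no H
  2 × C: 2 H each → 4
  1 × O: 1 H
  Total hydrogens = 15.
Molecular formula: C9H15N3O4

C9H15N3O4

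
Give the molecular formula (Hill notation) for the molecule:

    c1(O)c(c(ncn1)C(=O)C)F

C6H5FN2O2

Heavy atoms from the SMILES: 6 C, 1 F, 2 N, 2 O.
Implicit hydrogens by atom environment:
  3 × C (aromatic): no H
  2 × N (aromatic): no H
  1 × C: 3 H
  1 × C (aromatic): 1 H
  1 × C: no H
  1 × F: no H
  1 × O: 1 H
  1 × O: no H
  Total hydrogens = 5.
Molecular formula: C6H5FN2O2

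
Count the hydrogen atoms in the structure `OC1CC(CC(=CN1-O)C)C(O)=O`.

Hydrogens are implicit in SMILES; fill each atom to its normal valence:
  3 × C: 1 H each → 3
  3 × O: 1 H each → 3
  2 × C: 2 H each → 4
  2 × C: no H
  1 × C: 3 H
  1 × N: no H
  1 × O: no H
  Total hydrogens = 13.

13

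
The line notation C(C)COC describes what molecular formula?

C4H10O

Heavy atoms from the SMILES: 4 C, 1 O.
Implicit hydrogens by atom environment:
  2 × C: 3 H each → 6
  2 × C: 2 H each → 4
  1 × O: no H
  Total hydrogens = 10.
Molecular formula: C4H10O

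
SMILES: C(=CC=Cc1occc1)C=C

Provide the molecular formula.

C10H10O

Heavy atoms from the SMILES: 10 C, 1 O.
Implicit hydrogens by atom environment:
  5 × C: 1 H each → 5
  3 × C (aromatic): 1 H each → 3
  1 × C: 2 H
  1 × C (aromatic): no H
  1 × O (aromatic): no H
  Total hydrogens = 10.
Molecular formula: C10H10O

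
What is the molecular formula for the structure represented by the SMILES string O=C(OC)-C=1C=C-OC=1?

C6H6O3

Heavy atoms from the SMILES: 6 C, 3 O.
Implicit hydrogens by atom environment:
  3 × C (aromatic): 1 H each → 3
  2 × O: no H
  1 × C: 3 H
  1 × C (aromatic): no H
  1 × C: no H
  1 × O (aromatic): no H
  Total hydrogens = 6.
Molecular formula: C6H6O3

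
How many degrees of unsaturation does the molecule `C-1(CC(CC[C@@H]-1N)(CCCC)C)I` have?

1

Molecular formula from the SMILES: C11H22IN.
DoU = (2C + 2 + N − H − X)/2 = (2·11 + 2 + 1 − 22 − 1)/2 = 2/2 = 1.
(Structurally: 1 ring(s) + 0 π bond(s) = 1.)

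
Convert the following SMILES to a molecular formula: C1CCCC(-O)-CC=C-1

Heavy atoms from the SMILES: 8 C, 1 O.
Implicit hydrogens by atom environment:
  5 × C: 2 H each → 10
  3 × C: 1 H each → 3
  1 × O: 1 H
  Total hydrogens = 14.
Molecular formula: C8H14O

C8H14O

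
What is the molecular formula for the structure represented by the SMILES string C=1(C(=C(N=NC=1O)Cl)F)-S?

C4H2ClFN2OS

Heavy atoms from the SMILES: 4 C, 1 Cl, 1 F, 2 N, 1 O, 1 S.
Implicit hydrogens by atom environment:
  4 × C (aromatic): no H
  2 × N (aromatic): no H
  1 × Cl: no H
  1 × F: no H
  1 × O: 1 H
  1 × S: 1 H
  Total hydrogens = 2.
Molecular formula: C4H2ClFN2OS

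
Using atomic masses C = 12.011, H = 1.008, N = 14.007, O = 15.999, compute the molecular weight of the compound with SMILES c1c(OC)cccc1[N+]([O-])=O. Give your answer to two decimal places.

Molecular formula: C7H7NO3.
M = 7×12.011 + 7×1.008 + 1×14.007 + 3×15.999 = 153.14 g/mol.

153.14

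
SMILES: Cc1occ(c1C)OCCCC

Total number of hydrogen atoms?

16

Hydrogens are implicit in SMILES; fill each atom to its normal valence:
  3 × C: 3 H each → 9
  3 × C: 2 H each → 6
  3 × C (aromatic): no H
  1 × C (aromatic): 1 H
  1 × O (aromatic): no H
  1 × O: no H
  Total hydrogens = 16.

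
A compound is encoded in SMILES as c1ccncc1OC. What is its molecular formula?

Heavy atoms from the SMILES: 6 C, 1 N, 1 O.
Implicit hydrogens by atom environment:
  4 × C (aromatic): 1 H each → 4
  1 × C: 3 H
  1 × C (aromatic): no H
  1 × N (aromatic): no H
  1 × O: no H
  Total hydrogens = 7.
Molecular formula: C6H7NO

C6H7NO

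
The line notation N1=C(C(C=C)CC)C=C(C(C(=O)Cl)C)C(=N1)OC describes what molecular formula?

C13H17ClN2O2

Heavy atoms from the SMILES: 13 C, 1 Cl, 2 N, 2 O.
Implicit hydrogens by atom environment:
  3 × C: 3 H each → 9
  3 × C: 1 H each → 3
  3 × C (aromatic): no H
  2 × C: 2 H each → 4
  2 × N (aromatic): no H
  2 × O: no H
  1 × C (aromatic): 1 H
  1 × C: no H
  1 × Cl: no H
  Total hydrogens = 17.
Molecular formula: C13H17ClN2O2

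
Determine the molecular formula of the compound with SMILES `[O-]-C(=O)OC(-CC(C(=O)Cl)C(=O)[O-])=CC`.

Heavy atoms from the SMILES: 8 C, 1 Cl, 6 O.
Implicit hydrogens by atom environment:
  4 × C: no H
  4 × O: no H
  2 × C: 1 H each → 2
  2 × O (charge -1): no H
  1 × C: 3 H
  1 × C: 2 H
  1 × Cl: no H
  Total hydrogens = 7.
Net charge -2.
Molecular formula: [C8H7ClO6]2-

[C8H7ClO6]2-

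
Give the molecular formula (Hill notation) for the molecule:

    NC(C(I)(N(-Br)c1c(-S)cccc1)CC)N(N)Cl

C10H15BrClIN4S

Heavy atoms from the SMILES: 1 Br, 10 C, 1 Cl, 1 I, 4 N, 1 S.
Implicit hydrogens by atom environment:
  4 × C (aromatic): 1 H each → 4
  2 × C (aromatic): no H
  2 × N: 2 H each → 4
  2 × N: no H
  1 × Br: no H
  1 × C: 3 H
  1 × C: 2 H
  1 × C: 1 H
  1 × C: no H
  1 × Cl: no H
  1 × I: no H
  1 × S: 1 H
  Total hydrogens = 15.
Molecular formula: C10H15BrClIN4S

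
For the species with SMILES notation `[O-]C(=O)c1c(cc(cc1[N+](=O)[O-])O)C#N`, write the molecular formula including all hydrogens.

C8H3N2O5-

Heavy atoms from the SMILES: 8 C, 2 N, 5 O.
Implicit hydrogens by atom environment:
  4 × C (aromatic): no H
  2 × C (aromatic): 1 H each → 2
  2 × C: no H
  2 × O: no H
  2 × O (charge -1): no H
  1 × N: no H
  1 × N (charge +1): no H
  1 × O: 1 H
  Total hydrogens = 3.
Net charge -1.
Molecular formula: C8H3N2O5-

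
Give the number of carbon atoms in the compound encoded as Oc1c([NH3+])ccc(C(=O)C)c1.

The symbol for carbon appears 8 times in the SMILES. Lowercase c denotes aromatic carbon and counts toward C.

8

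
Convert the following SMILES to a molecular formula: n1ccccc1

C5H5N

Heavy atoms from the SMILES: 5 C, 1 N.
Implicit hydrogens by atom environment:
  5 × C (aromatic): 1 H each → 5
  1 × N (aromatic): no H
  Total hydrogens = 5.
Molecular formula: C5H5N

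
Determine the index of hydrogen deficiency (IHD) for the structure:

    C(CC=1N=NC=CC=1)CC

Molecular formula from the SMILES: C8H12N2.
DoU = (2C + 2 + N − H − X)/2 = (2·8 + 2 + 2 − 12 − 0)/2 = 8/2 = 4.
(Structurally: 1 ring(s) + 3 π bond(s) = 4.)

4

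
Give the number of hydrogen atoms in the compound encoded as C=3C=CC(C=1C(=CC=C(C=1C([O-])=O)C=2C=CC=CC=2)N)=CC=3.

Hydrogens are implicit in SMILES; fill each atom to its normal valence:
  12 × C (aromatic): 1 H each → 12
  6 × C (aromatic): no H
  1 × C: no H
  1 × N: 2 H
  1 × O: no H
  1 × O (charge -1): no H
  Total hydrogens = 14.

14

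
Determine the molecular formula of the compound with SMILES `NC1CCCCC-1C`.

C7H15N

Heavy atoms from the SMILES: 7 C, 1 N.
Implicit hydrogens by atom environment:
  4 × C: 2 H each → 8
  2 × C: 1 H each → 2
  1 × C: 3 H
  1 × N: 2 H
  Total hydrogens = 15.
Molecular formula: C7H15N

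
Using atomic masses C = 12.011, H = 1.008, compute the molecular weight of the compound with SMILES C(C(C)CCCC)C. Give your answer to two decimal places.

Molecular formula: C8H18.
M = 8×12.011 + 18×1.008 = 114.23 g/mol.

114.23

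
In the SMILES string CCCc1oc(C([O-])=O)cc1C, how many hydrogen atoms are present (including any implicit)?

Hydrogens are implicit in SMILES; fill each atom to its normal valence:
  3 × C (aromatic): no H
  2 × C: 3 H each → 6
  2 × C: 2 H each → 4
  1 × C (aromatic): 1 H
  1 × C: no H
  1 × O (aromatic): no H
  1 × O: no H
  1 × O (charge -1): no H
  Total hydrogens = 11.

11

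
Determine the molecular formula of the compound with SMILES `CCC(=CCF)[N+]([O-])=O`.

C5H8FNO2

Heavy atoms from the SMILES: 5 C, 1 F, 1 N, 2 O.
Implicit hydrogens by atom environment:
  2 × C: 2 H each → 4
  1 × C: 3 H
  1 × C: 1 H
  1 × C: no H
  1 × F: no H
  1 × N (charge +1): no H
  1 × O: no H
  1 × O (charge -1): no H
  Total hydrogens = 8.
Molecular formula: C5H8FNO2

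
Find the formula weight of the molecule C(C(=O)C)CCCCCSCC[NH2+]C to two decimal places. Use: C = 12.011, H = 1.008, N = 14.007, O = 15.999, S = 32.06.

218.38

Molecular formula: C11H24NOS+.
M = 11×12.011 + 24×1.008 + 1×14.007 + 1×15.999 + 1×32.06 = 218.38 g/mol.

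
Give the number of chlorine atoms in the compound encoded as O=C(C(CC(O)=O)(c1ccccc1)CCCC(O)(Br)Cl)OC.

The symbol for chlorine appears 1 time in the SMILES.

1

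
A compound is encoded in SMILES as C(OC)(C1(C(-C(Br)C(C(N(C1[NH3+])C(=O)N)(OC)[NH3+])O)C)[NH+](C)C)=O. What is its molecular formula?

[C13H29BrN5O5]3+

Heavy atoms from the SMILES: 1 Br, 13 C, 5 N, 5 O.
Implicit hydrogens by atom environment:
  5 × C: 3 H each → 15
  4 × C: 1 H each → 4
  4 × C: no H
  4 × O: no H
  2 × N (charge +1): 3 H each → 6
  1 × Br: no H
  1 × N: 2 H
  1 × N (charge +1): 1 H
  1 × N: no H
  1 × O: 1 H
  Total hydrogens = 29.
Net charge +3.
Molecular formula: [C13H29BrN5O5]3+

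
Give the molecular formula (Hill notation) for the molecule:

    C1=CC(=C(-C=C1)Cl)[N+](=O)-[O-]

Heavy atoms from the SMILES: 6 C, 1 Cl, 1 N, 2 O.
Implicit hydrogens by atom environment:
  4 × C (aromatic): 1 H each → 4
  2 × C (aromatic): no H
  1 × Cl: no H
  1 × N (charge +1): no H
  1 × O: no H
  1 × O (charge -1): no H
  Total hydrogens = 4.
Molecular formula: C6H4ClNO2

C6H4ClNO2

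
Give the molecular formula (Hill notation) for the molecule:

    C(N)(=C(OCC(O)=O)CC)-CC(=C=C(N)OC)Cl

C11H17ClN2O4

Heavy atoms from the SMILES: 11 C, 1 Cl, 2 N, 4 O.
Implicit hydrogens by atom environment:
  6 × C: no H
  3 × C: 2 H each → 6
  3 × O: no H
  2 × C: 3 H each → 6
  2 × N: 2 H each → 4
  1 × Cl: no H
  1 × O: 1 H
  Total hydrogens = 17.
Molecular formula: C11H17ClN2O4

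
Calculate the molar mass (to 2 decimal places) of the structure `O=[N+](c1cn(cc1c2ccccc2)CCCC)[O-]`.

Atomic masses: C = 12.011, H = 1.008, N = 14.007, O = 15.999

Molecular formula: C14H16N2O2.
M = 14×12.011 + 16×1.008 + 2×14.007 + 2×15.999 = 244.29 g/mol.

244.29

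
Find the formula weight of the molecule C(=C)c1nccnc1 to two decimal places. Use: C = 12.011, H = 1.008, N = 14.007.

106.13

Molecular formula: C6H6N2.
M = 6×12.011 + 6×1.008 + 2×14.007 = 106.13 g/mol.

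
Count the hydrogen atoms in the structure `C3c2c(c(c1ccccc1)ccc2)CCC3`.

16

Hydrogens are implicit in SMILES; fill each atom to its normal valence:
  8 × C (aromatic): 1 H each → 8
  4 × C: 2 H each → 8
  4 × C (aromatic): no H
  Total hydrogens = 16.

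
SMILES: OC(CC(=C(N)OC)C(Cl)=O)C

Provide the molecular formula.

C7H12ClNO3

Heavy atoms from the SMILES: 7 C, 1 Cl, 1 N, 3 O.
Implicit hydrogens by atom environment:
  3 × C: no H
  2 × C: 3 H each → 6
  2 × O: no H
  1 × C: 2 H
  1 × C: 1 H
  1 × Cl: no H
  1 × N: 2 H
  1 × O: 1 H
  Total hydrogens = 12.
Molecular formula: C7H12ClNO3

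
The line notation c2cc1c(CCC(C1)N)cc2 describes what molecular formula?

C10H13N

Heavy atoms from the SMILES: 10 C, 1 N.
Implicit hydrogens by atom environment:
  4 × C (aromatic): 1 H each → 4
  3 × C: 2 H each → 6
  2 × C (aromatic): no H
  1 × C: 1 H
  1 × N: 2 H
  Total hydrogens = 13.
Molecular formula: C10H13N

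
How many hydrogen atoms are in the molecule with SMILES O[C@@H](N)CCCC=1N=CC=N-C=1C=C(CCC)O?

Hydrogens are implicit in SMILES; fill each atom to its normal valence:
  5 × C: 2 H each → 10
  2 × C (aromatic): 1 H each → 2
  2 × C: 1 H each → 2
  2 × C (aromatic): no H
  2 × N (aromatic): no H
  2 × O: 1 H each → 2
  1 × C: 3 H
  1 × C: no H
  1 × N: 2 H
  Total hydrogens = 21.

21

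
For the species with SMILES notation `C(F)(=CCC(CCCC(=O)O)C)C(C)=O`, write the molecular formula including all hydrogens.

C11H17FO3

Heavy atoms from the SMILES: 11 C, 1 F, 3 O.
Implicit hydrogens by atom environment:
  4 × C: 2 H each → 8
  3 × C: no H
  2 × C: 3 H each → 6
  2 × C: 1 H each → 2
  2 × O: no H
  1 × F: no H
  1 × O: 1 H
  Total hydrogens = 17.
Molecular formula: C11H17FO3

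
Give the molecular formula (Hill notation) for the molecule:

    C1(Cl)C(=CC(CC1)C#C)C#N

C9H8ClN

Heavy atoms from the SMILES: 9 C, 1 Cl, 1 N.
Implicit hydrogens by atom environment:
  4 × C: 1 H each → 4
  3 × C: no H
  2 × C: 2 H each → 4
  1 × Cl: no H
  1 × N: no H
  Total hydrogens = 8.
Molecular formula: C9H8ClN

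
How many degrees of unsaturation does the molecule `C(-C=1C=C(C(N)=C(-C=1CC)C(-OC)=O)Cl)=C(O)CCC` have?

6

Molecular formula from the SMILES: C15H20ClNO3.
DoU = (2C + 2 + N − H − X)/2 = (2·15 + 2 + 1 − 20 − 1)/2 = 12/2 = 6.
(Structurally: 1 ring(s) + 5 π bond(s) = 6.)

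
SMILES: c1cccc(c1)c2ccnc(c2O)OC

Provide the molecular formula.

Heavy atoms from the SMILES: 12 C, 1 N, 2 O.
Implicit hydrogens by atom environment:
  7 × C (aromatic): 1 H each → 7
  4 × C (aromatic): no H
  1 × C: 3 H
  1 × N (aromatic): no H
  1 × O: 1 H
  1 × O: no H
  Total hydrogens = 11.
Molecular formula: C12H11NO2

C12H11NO2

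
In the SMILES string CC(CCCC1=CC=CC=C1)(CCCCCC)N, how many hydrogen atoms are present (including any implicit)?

Hydrogens are implicit in SMILES; fill each atom to its normal valence:
  8 × C: 2 H each → 16
  5 × C (aromatic): 1 H each → 5
  2 × C: 3 H each → 6
  1 × C: no H
  1 × C (aromatic): no H
  1 × N: 2 H
  Total hydrogens = 29.

29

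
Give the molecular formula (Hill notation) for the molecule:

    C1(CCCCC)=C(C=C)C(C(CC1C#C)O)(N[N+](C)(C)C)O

Heavy atoms from the SMILES: 18 C, 2 N, 2 O.
Implicit hydrogens by atom environment:
  6 × C: 2 H each → 12
  4 × C: 3 H each → 12
  4 × C: 1 H each → 4
  4 × C: no H
  2 × O: 1 H each → 2
  1 × N: 1 H
  1 × N (charge +1): no H
  Total hydrogens = 31.
Net charge +1.
Molecular formula: C18H31N2O2+

C18H31N2O2+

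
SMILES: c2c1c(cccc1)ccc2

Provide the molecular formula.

Heavy atoms from the SMILES: 10 C.
Implicit hydrogens by atom environment:
  8 × C (aromatic): 1 H each → 8
  2 × C (aromatic): no H
  Total hydrogens = 8.
Molecular formula: C10H8

C10H8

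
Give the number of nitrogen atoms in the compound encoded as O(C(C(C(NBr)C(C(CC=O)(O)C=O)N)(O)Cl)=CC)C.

The symbol for nitrogen appears 2 times in the SMILES.

2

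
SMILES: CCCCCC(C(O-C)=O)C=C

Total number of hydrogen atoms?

Hydrogens are implicit in SMILES; fill each atom to its normal valence:
  5 × C: 2 H each → 10
  2 × C: 3 H each → 6
  2 × C: 1 H each → 2
  2 × O: no H
  1 × C: no H
  Total hydrogens = 18.

18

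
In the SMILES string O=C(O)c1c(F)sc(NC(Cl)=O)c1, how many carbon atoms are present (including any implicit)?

6

The symbol for carbon appears 6 times in the SMILES. Lowercase c denotes aromatic carbon and counts toward C.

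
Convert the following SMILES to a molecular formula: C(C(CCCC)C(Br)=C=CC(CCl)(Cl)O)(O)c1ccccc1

Heavy atoms from the SMILES: 1 Br, 17 C, 2 Cl, 2 O.
Implicit hydrogens by atom environment:
  5 × C (aromatic): 1 H each → 5
  4 × C: 2 H each → 8
  3 × C: 1 H each → 3
  3 × C: no H
  2 × Cl: no H
  2 × O: 1 H each → 2
  1 × Br: no H
  1 × C: 3 H
  1 × C (aromatic): no H
  Total hydrogens = 21.
Molecular formula: C17H21BrCl2O2

C17H21BrCl2O2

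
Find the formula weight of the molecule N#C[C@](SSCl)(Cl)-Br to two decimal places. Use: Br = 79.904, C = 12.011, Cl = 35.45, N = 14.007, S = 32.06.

Molecular formula: C2BrCl2NS2.
M = 1×79.904 + 2×12.011 + 2×35.45 + 1×14.007 + 2×32.06 = 252.95 g/mol.

252.95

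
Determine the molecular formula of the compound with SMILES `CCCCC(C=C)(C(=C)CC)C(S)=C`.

C13H22S

Heavy atoms from the SMILES: 13 C, 1 S.
Implicit hydrogens by atom environment:
  7 × C: 2 H each → 14
  3 × C: no H
  2 × C: 3 H each → 6
  1 × C: 1 H
  1 × S: 1 H
  Total hydrogens = 22.
Molecular formula: C13H22S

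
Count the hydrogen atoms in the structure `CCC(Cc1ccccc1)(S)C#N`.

Hydrogens are implicit in SMILES; fill each atom to its normal valence:
  5 × C (aromatic): 1 H each → 5
  2 × C: 2 H each → 4
  2 × C: no H
  1 × C: 3 H
  1 × C (aromatic): no H
  1 × N: no H
  1 × S: 1 H
  Total hydrogens = 13.

13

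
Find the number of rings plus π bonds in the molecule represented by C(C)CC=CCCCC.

1

Molecular formula from the SMILES: C9H18.
DoU = (2C + 2 + N − H − X)/2 = (2·9 + 2 + 0 − 18 − 0)/2 = 2/2 = 1.
(Structurally: 0 ring(s) + 1 π bond(s) = 1.)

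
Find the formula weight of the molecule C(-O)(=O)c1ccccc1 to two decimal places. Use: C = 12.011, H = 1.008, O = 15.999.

Molecular formula: C7H6O2.
M = 7×12.011 + 6×1.008 + 2×15.999 = 122.12 g/mol.

122.12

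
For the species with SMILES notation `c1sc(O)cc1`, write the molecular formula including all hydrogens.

Heavy atoms from the SMILES: 4 C, 1 O, 1 S.
Implicit hydrogens by atom environment:
  3 × C (aromatic): 1 H each → 3
  1 × C (aromatic): no H
  1 × O: 1 H
  1 × S (aromatic): no H
  Total hydrogens = 4.
Molecular formula: C4H4OS

C4H4OS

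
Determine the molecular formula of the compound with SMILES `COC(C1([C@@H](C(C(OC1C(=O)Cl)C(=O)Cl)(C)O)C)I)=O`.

Heavy atoms from the SMILES: 11 C, 2 Cl, 1 I, 6 O.
Implicit hydrogens by atom environment:
  5 × C: no H
  5 × O: no H
  3 × C: 3 H each → 9
  3 × C: 1 H each → 3
  2 × Cl: no H
  1 × I: no H
  1 × O: 1 H
  Total hydrogens = 13.
Molecular formula: C11H13Cl2IO6

C11H13Cl2IO6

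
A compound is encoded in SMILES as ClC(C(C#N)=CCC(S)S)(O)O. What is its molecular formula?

C6H8ClNO2S2

Heavy atoms from the SMILES: 6 C, 1 Cl, 1 N, 2 O, 2 S.
Implicit hydrogens by atom environment:
  3 × C: no H
  2 × C: 1 H each → 2
  2 × O: 1 H each → 2
  2 × S: 1 H each → 2
  1 × C: 2 H
  1 × Cl: no H
  1 × N: no H
  Total hydrogens = 8.
Molecular formula: C6H8ClNO2S2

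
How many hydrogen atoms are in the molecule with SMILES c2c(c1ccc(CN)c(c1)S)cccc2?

Hydrogens are implicit in SMILES; fill each atom to its normal valence:
  8 × C (aromatic): 1 H each → 8
  4 × C (aromatic): no H
  1 × C: 2 H
  1 × N: 2 H
  1 × S: 1 H
  Total hydrogens = 13.

13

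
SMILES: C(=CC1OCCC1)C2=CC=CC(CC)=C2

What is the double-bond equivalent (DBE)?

Molecular formula from the SMILES: C14H18O.
DoU = (2C + 2 + N − H − X)/2 = (2·14 + 2 + 0 − 18 − 0)/2 = 12/2 = 6.
(Structurally: 2 ring(s) + 4 π bond(s) = 6.)

6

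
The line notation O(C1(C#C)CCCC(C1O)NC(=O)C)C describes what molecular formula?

Heavy atoms from the SMILES: 11 C, 1 N, 3 O.
Implicit hydrogens by atom environment:
  3 × C: 2 H each → 6
  3 × C: 1 H each → 3
  3 × C: no H
  2 × C: 3 H each → 6
  2 × O: no H
  1 × N: 1 H
  1 × O: 1 H
  Total hydrogens = 17.
Molecular formula: C11H17NO3

C11H17NO3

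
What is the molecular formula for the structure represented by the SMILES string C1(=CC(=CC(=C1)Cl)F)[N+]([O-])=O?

Heavy atoms from the SMILES: 6 C, 1 Cl, 1 F, 1 N, 2 O.
Implicit hydrogens by atom environment:
  3 × C (aromatic): 1 H each → 3
  3 × C (aromatic): no H
  1 × Cl: no H
  1 × F: no H
  1 × N (charge +1): no H
  1 × O: no H
  1 × O (charge -1): no H
  Total hydrogens = 3.
Molecular formula: C6H3ClFNO2

C6H3ClFNO2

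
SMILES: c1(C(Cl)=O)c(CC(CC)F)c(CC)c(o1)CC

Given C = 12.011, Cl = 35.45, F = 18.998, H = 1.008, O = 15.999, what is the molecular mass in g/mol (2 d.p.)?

Molecular formula: C13H18ClFO2.
M = 13×12.011 + 1×35.45 + 1×18.998 + 18×1.008 + 2×15.999 = 260.73 g/mol.

260.73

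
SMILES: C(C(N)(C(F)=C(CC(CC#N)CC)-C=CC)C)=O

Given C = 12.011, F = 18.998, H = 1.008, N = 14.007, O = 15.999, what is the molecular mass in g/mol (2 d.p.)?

Molecular formula: C14H21FN2O.
M = 14×12.011 + 1×18.998 + 21×1.008 + 2×14.007 + 1×15.999 = 252.33 g/mol.

252.33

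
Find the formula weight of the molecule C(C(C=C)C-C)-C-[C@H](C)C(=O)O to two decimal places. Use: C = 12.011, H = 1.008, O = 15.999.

Molecular formula: C10H18O2.
M = 10×12.011 + 18×1.008 + 2×15.999 = 170.25 g/mol.

170.25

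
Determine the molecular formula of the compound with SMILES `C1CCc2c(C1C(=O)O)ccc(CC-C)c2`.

C14H18O2

Heavy atoms from the SMILES: 14 C, 2 O.
Implicit hydrogens by atom environment:
  5 × C: 2 H each → 10
  3 × C (aromatic): 1 H each → 3
  3 × C (aromatic): no H
  1 × C: 3 H
  1 × C: 1 H
  1 × C: no H
  1 × O: 1 H
  1 × O: no H
  Total hydrogens = 18.
Molecular formula: C14H18O2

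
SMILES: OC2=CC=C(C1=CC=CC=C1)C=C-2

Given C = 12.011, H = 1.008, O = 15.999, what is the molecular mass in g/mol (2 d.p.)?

170.21

Molecular formula: C12H10O.
M = 12×12.011 + 10×1.008 + 1×15.999 = 170.21 g/mol.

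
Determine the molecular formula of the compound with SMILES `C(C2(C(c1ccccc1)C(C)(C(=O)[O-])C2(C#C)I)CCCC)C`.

Heavy atoms from the SMILES: 20 C, 1 I, 2 O.
Implicit hydrogens by atom environment:
  5 × C (aromatic): 1 H each → 5
  5 × C: no H
  4 × C: 2 H each → 8
  3 × C: 3 H each → 9
  2 × C: 1 H each → 2
  1 × C (aromatic): no H
  1 × I: no H
  1 × O: no H
  1 × O (charge -1): no H
  Total hydrogens = 24.
Net charge -1.
Molecular formula: C20H24IO2-

C20H24IO2-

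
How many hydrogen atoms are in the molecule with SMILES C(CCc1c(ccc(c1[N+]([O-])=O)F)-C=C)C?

Hydrogens are implicit in SMILES; fill each atom to its normal valence:
  4 × C: 2 H each → 8
  4 × C (aromatic): no H
  2 × C (aromatic): 1 H each → 2
  1 × C: 3 H
  1 × C: 1 H
  1 × F: no H
  1 × N (charge +1): no H
  1 × O: no H
  1 × O (charge -1): no H
  Total hydrogens = 14.

14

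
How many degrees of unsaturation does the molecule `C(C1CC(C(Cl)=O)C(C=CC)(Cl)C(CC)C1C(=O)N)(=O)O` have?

5

Molecular formula from the SMILES: C14H19Cl2NO4.
DoU = (2C + 2 + N − H − X)/2 = (2·14 + 2 + 1 − 19 − 2)/2 = 10/2 = 5.
(Structurally: 1 ring(s) + 4 π bond(s) = 5.)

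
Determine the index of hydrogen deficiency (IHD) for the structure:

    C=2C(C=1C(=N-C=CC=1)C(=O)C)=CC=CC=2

9

Molecular formula from the SMILES: C13H11NO.
DoU = (2C + 2 + N − H − X)/2 = (2·13 + 2 + 1 − 11 − 0)/2 = 18/2 = 9.
(Structurally: 2 ring(s) + 7 π bond(s) = 9.)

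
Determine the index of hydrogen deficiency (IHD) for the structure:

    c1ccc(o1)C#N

5

Molecular formula from the SMILES: C5H3NO.
DoU = (2C + 2 + N − H − X)/2 = (2·5 + 2 + 1 − 3 − 0)/2 = 10/2 = 5.
(Structurally: 1 ring(s) + 4 π bond(s) = 5.)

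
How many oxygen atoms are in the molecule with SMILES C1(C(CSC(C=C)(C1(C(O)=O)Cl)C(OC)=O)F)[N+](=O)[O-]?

The symbol for oxygen appears 6 times in the SMILES.

6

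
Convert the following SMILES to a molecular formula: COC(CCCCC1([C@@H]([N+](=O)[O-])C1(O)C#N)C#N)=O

C11H13N3O5

Heavy atoms from the SMILES: 11 C, 3 N, 5 O.
Implicit hydrogens by atom environment:
  5 × C: no H
  4 × C: 2 H each → 8
  3 × O: no H
  2 × N: no H
  1 × C: 3 H
  1 × C: 1 H
  1 × N (charge +1): no H
  1 × O: 1 H
  1 × O (charge -1): no H
  Total hydrogens = 13.
Molecular formula: C11H13N3O5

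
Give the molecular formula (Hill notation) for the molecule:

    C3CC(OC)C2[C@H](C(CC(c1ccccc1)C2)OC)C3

C18H26O2

Heavy atoms from the SMILES: 18 C, 2 O.
Implicit hydrogens by atom environment:
  5 × C: 2 H each → 10
  5 × C: 1 H each → 5
  5 × C (aromatic): 1 H each → 5
  2 × C: 3 H each → 6
  2 × O: no H
  1 × C (aromatic): no H
  Total hydrogens = 26.
Molecular formula: C18H26O2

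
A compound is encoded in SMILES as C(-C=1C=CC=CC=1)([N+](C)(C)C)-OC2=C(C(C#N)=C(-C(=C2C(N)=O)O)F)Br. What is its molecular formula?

Heavy atoms from the SMILES: 1 Br, 18 C, 1 F, 3 N, 3 O.
Implicit hydrogens by atom environment:
  7 × C (aromatic): no H
  5 × C (aromatic): 1 H each → 5
  3 × C: 3 H each → 9
  2 × C: no H
  2 × O: no H
  1 × Br: no H
  1 × C: 1 H
  1 × F: no H
  1 × N: 2 H
  1 × N: no H
  1 × N (charge +1): no H
  1 × O: 1 H
  Total hydrogens = 18.
Net charge +1.
Molecular formula: C18H18BrFN3O3+

C18H18BrFN3O3+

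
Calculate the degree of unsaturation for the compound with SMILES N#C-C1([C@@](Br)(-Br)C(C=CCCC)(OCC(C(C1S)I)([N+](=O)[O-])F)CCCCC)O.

Molecular formula from the SMILES: C18H26Br2FIN2O4S.
DoU = (2C + 2 + N − H − X)/2 = (2·18 + 2 + 2 − 26 − 4)/2 = 10/2 = 5.
(Structurally: 1 ring(s) + 4 π bond(s) = 5.)

5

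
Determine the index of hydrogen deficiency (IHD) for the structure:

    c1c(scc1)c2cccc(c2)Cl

7

Molecular formula from the SMILES: C10H7ClS.
DoU = (2C + 2 + N − H − X)/2 = (2·10 + 2 + 0 − 7 − 1)/2 = 14/2 = 7.
(Structurally: 2 ring(s) + 5 π bond(s) = 7.)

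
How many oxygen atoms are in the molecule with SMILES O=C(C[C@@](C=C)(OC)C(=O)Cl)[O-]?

The symbol for oxygen appears 4 times in the SMILES.

4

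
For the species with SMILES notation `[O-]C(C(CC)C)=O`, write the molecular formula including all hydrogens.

Heavy atoms from the SMILES: 5 C, 2 O.
Implicit hydrogens by atom environment:
  2 × C: 3 H each → 6
  1 × C: 2 H
  1 × C: 1 H
  1 × C: no H
  1 × O: no H
  1 × O (charge -1): no H
  Total hydrogens = 9.
Net charge -1.
Molecular formula: C5H9O2-

C5H9O2-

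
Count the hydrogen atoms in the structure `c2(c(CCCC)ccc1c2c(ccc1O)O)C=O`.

16

Hydrogens are implicit in SMILES; fill each atom to its normal valence:
  6 × C (aromatic): no H
  4 × C (aromatic): 1 H each → 4
  3 × C: 2 H each → 6
  2 × O: 1 H each → 2
  1 × C: 3 H
  1 × C: 1 H
  1 × O: no H
  Total hydrogens = 16.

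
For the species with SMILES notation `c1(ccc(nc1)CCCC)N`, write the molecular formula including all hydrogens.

Heavy atoms from the SMILES: 9 C, 2 N.
Implicit hydrogens by atom environment:
  3 × C: 2 H each → 6
  3 × C (aromatic): 1 H each → 3
  2 × C (aromatic): no H
  1 × C: 3 H
  1 × N: 2 H
  1 × N (aromatic): no H
  Total hydrogens = 14.
Molecular formula: C9H14N2

C9H14N2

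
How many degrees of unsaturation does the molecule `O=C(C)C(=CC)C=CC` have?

3

Molecular formula from the SMILES: C8H12O.
DoU = (2C + 2 + N − H − X)/2 = (2·8 + 2 + 0 − 12 − 0)/2 = 6/2 = 3.
(Structurally: 0 ring(s) + 3 π bond(s) = 3.)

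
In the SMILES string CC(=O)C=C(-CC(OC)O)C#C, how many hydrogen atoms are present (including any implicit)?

12

Hydrogens are implicit in SMILES; fill each atom to its normal valence:
  3 × C: 1 H each → 3
  3 × C: no H
  2 × C: 3 H each → 6
  2 × O: no H
  1 × C: 2 H
  1 × O: 1 H
  Total hydrogens = 12.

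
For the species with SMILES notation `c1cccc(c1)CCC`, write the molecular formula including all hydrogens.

Heavy atoms from the SMILES: 9 C.
Implicit hydrogens by atom environment:
  5 × C (aromatic): 1 H each → 5
  2 × C: 2 H each → 4
  1 × C: 3 H
  1 × C (aromatic): no H
  Total hydrogens = 12.
Molecular formula: C9H12

C9H12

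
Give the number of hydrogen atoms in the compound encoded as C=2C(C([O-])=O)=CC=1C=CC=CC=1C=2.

7

Hydrogens are implicit in SMILES; fill each atom to its normal valence:
  7 × C (aromatic): 1 H each → 7
  3 × C (aromatic): no H
  1 × C: no H
  1 × O: no H
  1 × O (charge -1): no H
  Total hydrogens = 7.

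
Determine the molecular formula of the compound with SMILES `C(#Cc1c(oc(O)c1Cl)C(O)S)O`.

C7H5ClO4S

Heavy atoms from the SMILES: 7 C, 1 Cl, 4 O, 1 S.
Implicit hydrogens by atom environment:
  4 × C (aromatic): no H
  3 × O: 1 H each → 3
  2 × C: no H
  1 × C: 1 H
  1 × Cl: no H
  1 × O (aromatic): no H
  1 × S: 1 H
  Total hydrogens = 5.
Molecular formula: C7H5ClO4S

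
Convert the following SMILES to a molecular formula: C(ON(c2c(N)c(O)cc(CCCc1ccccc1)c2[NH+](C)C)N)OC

Heavy atoms from the SMILES: 19 C, 4 N, 3 O.
Implicit hydrogens by atom environment:
  6 × C (aromatic): 1 H each → 6
  6 × C (aromatic): no H
  4 × C: 2 H each → 8
  3 × C: 3 H each → 9
  2 × N: 2 H each → 4
  2 × O: no H
  1 × N (charge +1): 1 H
  1 × N: no H
  1 × O: 1 H
  Total hydrogens = 29.
Net charge +1.
Molecular formula: C19H29N4O3+

C19H29N4O3+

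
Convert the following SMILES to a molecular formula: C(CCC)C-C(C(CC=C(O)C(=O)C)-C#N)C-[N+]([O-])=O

C14H22N2O4

Heavy atoms from the SMILES: 14 C, 2 N, 4 O.
Implicit hydrogens by atom environment:
  6 × C: 2 H each → 12
  3 × C: 1 H each → 3
  3 × C: no H
  2 × C: 3 H each → 6
  2 × O: no H
  1 × N: no H
  1 × N (charge +1): no H
  1 × O: 1 H
  1 × O (charge -1): no H
  Total hydrogens = 22.
Molecular formula: C14H22N2O4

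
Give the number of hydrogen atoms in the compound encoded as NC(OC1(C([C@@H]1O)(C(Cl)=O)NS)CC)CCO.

Hydrogens are implicit in SMILES; fill each atom to its normal valence:
  3 × C: 2 H each → 6
  3 × C: no H
  2 × C: 1 H each → 2
  2 × O: 1 H each → 2
  2 × O: no H
  1 × C: 3 H
  1 × Cl: no H
  1 × N: 2 H
  1 × N: 1 H
  1 × S: 1 H
  Total hydrogens = 17.

17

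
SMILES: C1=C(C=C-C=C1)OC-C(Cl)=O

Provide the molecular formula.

C8H7ClO2

Heavy atoms from the SMILES: 8 C, 1 Cl, 2 O.
Implicit hydrogens by atom environment:
  5 × C (aromatic): 1 H each → 5
  2 × O: no H
  1 × C: 2 H
  1 × C (aromatic): no H
  1 × C: no H
  1 × Cl: no H
  Total hydrogens = 7.
Molecular formula: C8H7ClO2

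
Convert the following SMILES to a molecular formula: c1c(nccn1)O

Heavy atoms from the SMILES: 4 C, 2 N, 1 O.
Implicit hydrogens by atom environment:
  3 × C (aromatic): 1 H each → 3
  2 × N (aromatic): no H
  1 × C (aromatic): no H
  1 × O: 1 H
  Total hydrogens = 4.
Molecular formula: C4H4N2O

C4H4N2O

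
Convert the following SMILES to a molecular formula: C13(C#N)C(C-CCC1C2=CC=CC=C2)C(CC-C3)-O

Heavy atoms from the SMILES: 17 C, 1 N, 1 O.
Implicit hydrogens by atom environment:
  6 × C: 2 H each → 12
  5 × C (aromatic): 1 H each → 5
  3 × C: 1 H each → 3
  2 × C: no H
  1 × C (aromatic): no H
  1 × N: no H
  1 × O: 1 H
  Total hydrogens = 21.
Molecular formula: C17H21NO

C17H21NO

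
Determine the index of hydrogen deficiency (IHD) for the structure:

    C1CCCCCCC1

1

Molecular formula from the SMILES: C8H16.
DoU = (2C + 2 + N − H − X)/2 = (2·8 + 2 + 0 − 16 − 0)/2 = 2/2 = 1.
(Structurally: 1 ring(s) + 0 π bond(s) = 1.)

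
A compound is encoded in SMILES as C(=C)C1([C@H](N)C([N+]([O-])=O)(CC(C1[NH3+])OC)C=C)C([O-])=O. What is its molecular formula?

Heavy atoms from the SMILES: 12 C, 3 N, 5 O.
Implicit hydrogens by atom environment:
  5 × C: 1 H each → 5
  3 × C: 2 H each → 6
  3 × C: no H
  3 × O: no H
  2 × O (charge -1): no H
  1 × C: 3 H
  1 × N (charge +1): 3 H
  1 × N: 2 H
  1 × N (charge +1): no H
  Total hydrogens = 19.
Molecular formula: C12H19N3O5

C12H19N3O5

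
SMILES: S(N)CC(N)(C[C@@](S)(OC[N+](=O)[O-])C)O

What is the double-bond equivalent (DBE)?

1

Molecular formula from the SMILES: C6H15N3O4S2.
DoU = (2C + 2 + N − H − X)/2 = (2·6 + 2 + 3 − 15 − 0)/2 = 2/2 = 1.
(Structurally: 0 ring(s) + 1 π bond(s) = 1.)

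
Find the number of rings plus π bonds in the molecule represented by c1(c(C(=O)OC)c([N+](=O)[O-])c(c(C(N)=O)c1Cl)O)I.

7

Molecular formula from the SMILES: C9H6ClIN2O6.
DoU = (2C + 2 + N − H − X)/2 = (2·9 + 2 + 2 − 6 − 2)/2 = 14/2 = 7.
(Structurally: 1 ring(s) + 6 π bond(s) = 7.)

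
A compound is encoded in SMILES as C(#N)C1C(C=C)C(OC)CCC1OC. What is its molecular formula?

Heavy atoms from the SMILES: 11 C, 1 N, 2 O.
Implicit hydrogens by atom environment:
  5 × C: 1 H each → 5
  3 × C: 2 H each → 6
  2 × C: 3 H each → 6
  2 × O: no H
  1 × C: no H
  1 × N: no H
  Total hydrogens = 17.
Molecular formula: C11H17NO2

C11H17NO2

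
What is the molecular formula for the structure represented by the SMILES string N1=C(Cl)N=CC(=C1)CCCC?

C8H11ClN2

Heavy atoms from the SMILES: 8 C, 1 Cl, 2 N.
Implicit hydrogens by atom environment:
  3 × C: 2 H each → 6
  2 × C (aromatic): 1 H each → 2
  2 × C (aromatic): no H
  2 × N (aromatic): no H
  1 × C: 3 H
  1 × Cl: no H
  Total hydrogens = 11.
Molecular formula: C8H11ClN2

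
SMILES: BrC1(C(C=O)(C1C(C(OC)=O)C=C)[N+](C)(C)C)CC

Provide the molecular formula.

Heavy atoms from the SMILES: 1 Br, 14 C, 1 N, 3 O.
Implicit hydrogens by atom environment:
  5 × C: 3 H each → 15
  4 × C: 1 H each → 4
  3 × C: no H
  3 × O: no H
  2 × C: 2 H each → 4
  1 × Br: no H
  1 × N (charge +1): no H
  Total hydrogens = 23.
Net charge +1.
Molecular formula: C14H23BrNO3+

C14H23BrNO3+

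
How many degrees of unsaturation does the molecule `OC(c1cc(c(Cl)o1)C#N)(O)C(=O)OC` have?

Molecular formula from the SMILES: C8H6ClNO5.
DoU = (2C + 2 + N − H − X)/2 = (2·8 + 2 + 1 − 6 − 1)/2 = 12/2 = 6.
(Structurally: 1 ring(s) + 5 π bond(s) = 6.)

6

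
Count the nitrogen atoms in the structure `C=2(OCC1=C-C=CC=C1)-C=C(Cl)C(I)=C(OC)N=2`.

1

The symbol for nitrogen appears 1 time in the SMILES.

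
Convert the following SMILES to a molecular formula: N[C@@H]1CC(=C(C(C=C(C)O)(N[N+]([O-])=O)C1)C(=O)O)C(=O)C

Heavy atoms from the SMILES: 12 C, 3 N, 6 O.
Implicit hydrogens by atom environment:
  6 × C: no H
  3 × O: no H
  2 × C: 3 H each → 6
  2 × C: 2 H each → 4
  2 × C: 1 H each → 2
  2 × O: 1 H each → 2
  1 × N: 2 H
  1 × N: 1 H
  1 × N (charge +1): no H
  1 × O (charge -1): no H
  Total hydrogens = 17.
Molecular formula: C12H17N3O6

C12H17N3O6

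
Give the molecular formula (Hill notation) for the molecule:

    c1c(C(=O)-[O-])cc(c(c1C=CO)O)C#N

Heavy atoms from the SMILES: 10 C, 1 N, 4 O.
Implicit hydrogens by atom environment:
  4 × C (aromatic): no H
  2 × C (aromatic): 1 H each → 2
  2 × C: 1 H each → 2
  2 × C: no H
  2 × O: 1 H each → 2
  1 × N: no H
  1 × O: no H
  1 × O (charge -1): no H
  Total hydrogens = 6.
Net charge -1.
Molecular formula: C10H6NO4-

C10H6NO4-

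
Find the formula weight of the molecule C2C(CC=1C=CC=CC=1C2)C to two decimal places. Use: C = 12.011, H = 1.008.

Molecular formula: C11H14.
M = 11×12.011 + 14×1.008 = 146.23 g/mol.

146.23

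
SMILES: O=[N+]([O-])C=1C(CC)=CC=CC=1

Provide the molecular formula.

Heavy atoms from the SMILES: 8 C, 1 N, 2 O.
Implicit hydrogens by atom environment:
  4 × C (aromatic): 1 H each → 4
  2 × C (aromatic): no H
  1 × C: 3 H
  1 × C: 2 H
  1 × N (charge +1): no H
  1 × O: no H
  1 × O (charge -1): no H
  Total hydrogens = 9.
Molecular formula: C8H9NO2

C8H9NO2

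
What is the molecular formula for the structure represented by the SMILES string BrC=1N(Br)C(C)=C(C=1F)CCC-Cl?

Heavy atoms from the SMILES: 2 Br, 8 C, 1 Cl, 1 F, 1 N.
Implicit hydrogens by atom environment:
  4 × C (aromatic): no H
  3 × C: 2 H each → 6
  2 × Br: no H
  1 × C: 3 H
  1 × Cl: no H
  1 × F: no H
  1 × N (aromatic): no H
  Total hydrogens = 9.
Molecular formula: C8H9Br2ClFN

C8H9Br2ClFN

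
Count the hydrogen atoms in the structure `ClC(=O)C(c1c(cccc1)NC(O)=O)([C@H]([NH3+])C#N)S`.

11

Hydrogens are implicit in SMILES; fill each atom to its normal valence:
  4 × C (aromatic): 1 H each → 4
  4 × C: no H
  2 × C (aromatic): no H
  2 × O: no H
  1 × C: 1 H
  1 × Cl: no H
  1 × N (charge +1): 3 H
  1 × N: 1 H
  1 × N: no H
  1 × O: 1 H
  1 × S: 1 H
  Total hydrogens = 11.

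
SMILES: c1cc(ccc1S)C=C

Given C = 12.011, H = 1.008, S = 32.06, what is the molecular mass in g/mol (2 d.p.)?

Molecular formula: C8H8S.
M = 8×12.011 + 8×1.008 + 1×32.06 = 136.21 g/mol.

136.21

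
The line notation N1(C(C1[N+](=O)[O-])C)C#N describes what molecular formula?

C4H5N3O2

Heavy atoms from the SMILES: 4 C, 3 N, 2 O.
Implicit hydrogens by atom environment:
  2 × C: 1 H each → 2
  2 × N: no H
  1 × C: 3 H
  1 × C: no H
  1 × N (charge +1): no H
  1 × O: no H
  1 × O (charge -1): no H
  Total hydrogens = 5.
Molecular formula: C4H5N3O2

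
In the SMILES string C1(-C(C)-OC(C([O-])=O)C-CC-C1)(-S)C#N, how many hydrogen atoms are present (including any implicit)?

14

Hydrogens are implicit in SMILES; fill each atom to its normal valence:
  4 × C: 2 H each → 8
  3 × C: no H
  2 × C: 1 H each → 2
  2 × O: no H
  1 × C: 3 H
  1 × N: no H
  1 × O (charge -1): no H
  1 × S: 1 H
  Total hydrogens = 14.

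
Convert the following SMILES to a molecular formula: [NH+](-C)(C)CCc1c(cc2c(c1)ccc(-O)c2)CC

C16H22NO+

Heavy atoms from the SMILES: 16 C, 1 N, 1 O.
Implicit hydrogens by atom environment:
  5 × C (aromatic): 1 H each → 5
  5 × C (aromatic): no H
  3 × C: 3 H each → 9
  3 × C: 2 H each → 6
  1 × N (charge +1): 1 H
  1 × O: 1 H
  Total hydrogens = 22.
Net charge +1.
Molecular formula: C16H22NO+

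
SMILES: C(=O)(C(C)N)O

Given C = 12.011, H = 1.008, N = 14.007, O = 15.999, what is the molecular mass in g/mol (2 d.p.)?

89.09

Molecular formula: C3H7NO2.
M = 3×12.011 + 7×1.008 + 1×14.007 + 2×15.999 = 89.09 g/mol.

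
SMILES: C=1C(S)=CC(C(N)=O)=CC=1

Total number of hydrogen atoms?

7

Hydrogens are implicit in SMILES; fill each atom to its normal valence:
  4 × C (aromatic): 1 H each → 4
  2 × C (aromatic): no H
  1 × C: no H
  1 × N: 2 H
  1 × O: no H
  1 × S: 1 H
  Total hydrogens = 7.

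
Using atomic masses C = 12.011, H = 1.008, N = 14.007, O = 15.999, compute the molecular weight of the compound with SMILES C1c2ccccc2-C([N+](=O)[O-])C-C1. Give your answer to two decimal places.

177.20

Molecular formula: C10H11NO2.
M = 10×12.011 + 11×1.008 + 1×14.007 + 2×15.999 = 177.20 g/mol.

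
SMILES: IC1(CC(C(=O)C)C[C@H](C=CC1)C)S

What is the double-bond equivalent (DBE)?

Molecular formula from the SMILES: C11H17IOS.
DoU = (2C + 2 + N − H − X)/2 = (2·11 + 2 + 0 − 17 − 1)/2 = 6/2 = 3.
(Structurally: 1 ring(s) + 2 π bond(s) = 3.)

3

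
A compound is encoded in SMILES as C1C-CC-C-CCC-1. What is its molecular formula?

C8H16

Heavy atoms from the SMILES: 8 C.
Implicit hydrogens by atom environment:
  8 × C: 2 H each → 16
  Total hydrogens = 16.
Molecular formula: C8H16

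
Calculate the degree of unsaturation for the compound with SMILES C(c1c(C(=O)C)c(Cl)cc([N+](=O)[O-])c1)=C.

Molecular formula from the SMILES: C10H8ClNO3.
DoU = (2C + 2 + N − H − X)/2 = (2·10 + 2 + 1 − 8 − 1)/2 = 14/2 = 7.
(Structurally: 1 ring(s) + 6 π bond(s) = 7.)

7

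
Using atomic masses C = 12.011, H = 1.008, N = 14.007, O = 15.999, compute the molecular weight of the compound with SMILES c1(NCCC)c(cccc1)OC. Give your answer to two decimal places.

165.24

Molecular formula: C10H15NO.
M = 10×12.011 + 15×1.008 + 1×14.007 + 1×15.999 = 165.24 g/mol.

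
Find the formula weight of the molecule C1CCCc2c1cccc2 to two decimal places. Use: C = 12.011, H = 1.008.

Molecular formula: C10H12.
M = 10×12.011 + 12×1.008 = 132.21 g/mol.

132.21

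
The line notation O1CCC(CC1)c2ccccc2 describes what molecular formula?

C11H14O

Heavy atoms from the SMILES: 11 C, 1 O.
Implicit hydrogens by atom environment:
  5 × C (aromatic): 1 H each → 5
  4 × C: 2 H each → 8
  1 × C: 1 H
  1 × C (aromatic): no H
  1 × O: no H
  Total hydrogens = 14.
Molecular formula: C11H14O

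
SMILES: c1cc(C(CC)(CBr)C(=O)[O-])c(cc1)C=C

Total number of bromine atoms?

The symbol for bromine appears 1 time in the SMILES.

1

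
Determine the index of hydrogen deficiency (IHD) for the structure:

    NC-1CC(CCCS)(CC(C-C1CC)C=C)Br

Molecular formula from the SMILES: C14H26BrNS.
DoU = (2C + 2 + N − H − X)/2 = (2·14 + 2 + 1 − 26 − 1)/2 = 4/2 = 2.
(Structurally: 1 ring(s) + 1 π bond(s) = 2.)

2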